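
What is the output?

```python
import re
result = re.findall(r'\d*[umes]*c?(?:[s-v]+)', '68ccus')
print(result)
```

['cus']

`findall` yields the raw match text (1 of them) because the pattern has no groups.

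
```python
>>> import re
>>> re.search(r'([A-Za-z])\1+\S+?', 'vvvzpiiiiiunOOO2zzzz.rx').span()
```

(0, 4)

A backreference is literal: `\1` must see the identical characters the first group matched.
The match spans [0:4] → 'vvvz'.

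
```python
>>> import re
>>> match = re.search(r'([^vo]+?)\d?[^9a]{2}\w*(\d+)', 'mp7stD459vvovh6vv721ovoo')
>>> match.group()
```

This matches one or more of any character except [vo] (lazy) (captured); then optionally a digit; then exactly 2 of any character except [9a], then zero or more of a word character; then one or more of a digit (captured).
`re.search` tries every starting position until one works.
The match spans [0:20] → 'mp7stD459vvovh6vv721'.
Captured: group 1 = 'm', group 2 = '1'.

'mp7stD459vvovh6vv721'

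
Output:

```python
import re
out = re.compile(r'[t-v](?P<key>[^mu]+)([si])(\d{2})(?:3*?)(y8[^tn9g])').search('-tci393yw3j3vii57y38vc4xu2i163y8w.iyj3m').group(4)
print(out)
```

y8w

The match spans [24:33] → 'u2i163y8w'.
Captured: group 1 = '2', group 2 = 'i', group 3 = '16', group 4 = 'y8w'.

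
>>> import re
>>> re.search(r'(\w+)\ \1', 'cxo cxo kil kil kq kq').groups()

The match spans [0:7] → 'cxo cxo'.
Captured: group 1 = 'cxo'.

('cxo',)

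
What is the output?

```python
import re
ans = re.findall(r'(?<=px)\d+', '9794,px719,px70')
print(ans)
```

Because the assertion is zero-width, the text it checks is not consumed and won't appear in the result.
Walking the string: at [7:10] → '719'; at [13:15] → '70'.
`findall` yields the raw match text (2 of them) because the pattern has no groups.

['719', '70']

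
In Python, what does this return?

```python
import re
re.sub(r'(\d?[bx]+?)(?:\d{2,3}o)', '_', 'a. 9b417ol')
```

'a. _l'

Pattern: optionally a digit, then one or more of one of [bx] (lazy) (captured); then 2 to 3 of a digit, then the literal 'o' (non-capturing group).
Matches: at [3:9] → '9b417o'.
Each match is replaced by '_'.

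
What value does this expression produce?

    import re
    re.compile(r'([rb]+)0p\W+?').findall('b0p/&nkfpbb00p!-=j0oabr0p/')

['b', 'br']

Pattern: one or more of one of [rb] (captured); then the literal '0p', then one or more of a non-word character (lazy).
Matches: at [0:4] match 'b0p/', group 1 = 'b'; at [21:26] match 'br0p/', group 1 = 'br'.
With a single group, `findall` returns only what that group captured — 2 items.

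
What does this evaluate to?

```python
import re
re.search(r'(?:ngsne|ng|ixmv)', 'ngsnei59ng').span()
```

The regex engine tests alternatives in the order written; an earlier branch that matches wins even if a later one would match more.
`re.search` scans for the first position where the pattern succeeds.
The match spans [0:5] → 'ngsne'.

(0, 5)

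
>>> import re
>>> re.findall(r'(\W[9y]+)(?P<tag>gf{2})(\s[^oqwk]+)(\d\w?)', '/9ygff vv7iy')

[('/9y', 'gff', ' vv', '7i')]

Pattern: a non-word character, then one or more of one of [9y] (captured); then the literal 'g', then exactly 2 of a literal 'f' (captured as 'tag'); then whitespace, then one or more of any character except [oqwk] (captured); then a digit, then optionally a word character (captured).
Matches: at [0:11] match '/9ygff vv7i', groups = ('/9y', 'gff', ' vv', '7i').
4 groups means the one result is a tuple of 4 captured strings — 1 here.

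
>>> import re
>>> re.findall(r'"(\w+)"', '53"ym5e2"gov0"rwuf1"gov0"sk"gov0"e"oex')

['ym5e2', 'rwuf1', 'sk', 'e']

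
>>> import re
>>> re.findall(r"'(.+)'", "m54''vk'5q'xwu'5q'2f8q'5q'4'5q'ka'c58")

["'vk'5q'xwu'5q'2f8q'5q'4'5q'ka"]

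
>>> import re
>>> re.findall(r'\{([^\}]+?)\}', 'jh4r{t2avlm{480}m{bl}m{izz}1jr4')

Scanning left to right: at [4:16] match '{t2avlm{480}', group 1 = 't2avlm{480'; at [17:21] match '{bl}', group 1 = 'bl'; at [22:27] match '{izz}', group 1 = 'izz'.
`findall` collects group 1 from each match (3 total).

['t2avlm{480', 'bl', 'izz']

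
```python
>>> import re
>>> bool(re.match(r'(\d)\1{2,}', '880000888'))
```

False

`re.match` won't scan ahead — the pattern has to work from the very first character.
Here the string doesn't start with a match, so the call returns None, and `bool(None)` is False.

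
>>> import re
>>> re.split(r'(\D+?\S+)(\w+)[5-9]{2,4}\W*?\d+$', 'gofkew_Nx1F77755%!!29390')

['', 'gofkew_Nx1F77', '7', '']

The pattern matches one or more of a non-digit (lazy), then one or more of a non-whitespace character (captured); then one or more of a word character (captured); then 2 to 4 of a character in [5-9], then zero or more of a non-word character (lazy), then one or more of a digit; then anchored at the end.
Matches to split on: at [0:24] → 'gofkew_Nx1F77755%!!29390'.
Because the pattern has a capturing group, `split` also inserts each captured text between the pieces.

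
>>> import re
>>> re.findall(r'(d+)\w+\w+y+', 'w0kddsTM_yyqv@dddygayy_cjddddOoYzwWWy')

['dd', 'ddd']

With a single group, `findall` returns only what that group captured — 2 items.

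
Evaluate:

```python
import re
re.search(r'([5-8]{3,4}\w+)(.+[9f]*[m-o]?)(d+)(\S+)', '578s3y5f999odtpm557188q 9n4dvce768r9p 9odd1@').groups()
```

This matches 3 to 4 of a character in [5-8], then one or more of a word character (captured); then one or more of any character, then zero or more of one of [9f], then optionally a character in [m-o] (captured); then one or more of a literal 'd' (captured); then one or more of a non-whitespace character (captured).
`search` walks the string left to right and returns the first match it finds.
The match spans [0:44] → '578s3y5f999odtpm557188q 9n4dvce768r9p 9odd1@'.
Captured: group 1 = '578s3y5f999odtpm557188q', group 2 = ' 9n4dvce768r9p 9od', group 3 = 'd', group 4 = '1@'.

('578s3y5f999odtpm557188q', ' 9n4dvce768r9p 9od', 'd', '1@')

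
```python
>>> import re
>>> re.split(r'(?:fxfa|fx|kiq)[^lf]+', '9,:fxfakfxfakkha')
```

['9,:', '', '']

Matches to split on: at [3:8] → 'fxfak'; at [8:16] → 'fxfakkha'.
The string is cut at each match, leaving 3 pieces.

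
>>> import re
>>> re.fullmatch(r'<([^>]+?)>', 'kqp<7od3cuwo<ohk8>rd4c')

`fullmatch` succeeds only if the pattern covers the string from start to end.
Here the pattern can't cover the whole string, so the call returns None.

None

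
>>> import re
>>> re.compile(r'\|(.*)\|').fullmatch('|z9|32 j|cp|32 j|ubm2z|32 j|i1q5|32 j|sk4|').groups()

The match spans [0:42] → '|z9|32 j|cp|32 j|ubm2z|32 j|i1q5|32 j|sk4|'.
Captured: group 1 = 'z9|32 j|cp|32 j|ubm2z|32 j|i1q5|32 j|sk4'.

('z9|32 j|cp|32 j|ubm2z|32 j|i1q5|32 j|sk4',)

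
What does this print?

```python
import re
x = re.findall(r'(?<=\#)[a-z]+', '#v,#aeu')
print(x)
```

['v', 'aeu']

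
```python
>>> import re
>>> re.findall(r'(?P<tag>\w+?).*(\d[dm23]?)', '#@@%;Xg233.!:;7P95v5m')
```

Pattern: one or more of a word character (lazy) (captured as 'tag'); then zero or more of any character; then a digit, then optionally one of [dm23] (captured).
The `?` after the quantifier makes it lazy — it takes as little as possible before letting the rest of the pattern try.
Walking the string: at [5:21] match 'Xg233.!:;7P95v5m', groups = ('X', '5m').
With 2 capturing groups, `findall` returns a 2-tuple per match.

[('X', '5m')]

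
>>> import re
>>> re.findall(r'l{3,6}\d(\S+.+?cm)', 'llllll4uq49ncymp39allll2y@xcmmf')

['uq49ncymp39allll2y@xcm']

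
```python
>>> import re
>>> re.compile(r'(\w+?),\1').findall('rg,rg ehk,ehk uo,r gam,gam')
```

`\1` has to match the exact text group 1 already captured.
Walking the string: at [0:5] match 'rg,rg', group 1 = 'rg'; at [6:13] match 'ehk,ehk', group 1 = 'ehk'; at [19:26] match 'gam,gam', group 1 = 'gam'.
One capturing group, so `findall` returns just the captured substring from each match — 3 in all.

['rg', 'ehk', 'gam']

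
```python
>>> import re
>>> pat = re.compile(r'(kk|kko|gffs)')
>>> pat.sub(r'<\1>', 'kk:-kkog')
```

'<kk>:-<kk>og'

Alternation tries branches left to right and keeps the first one that lets the overall match succeed at that position.
Matches: at [0:2] → 'kk'; at [4:6] → 'kk'.
`\1` in the replacement pulls in group 1's text for each match.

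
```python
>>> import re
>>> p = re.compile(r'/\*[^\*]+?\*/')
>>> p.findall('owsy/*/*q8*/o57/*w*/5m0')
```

['/*q8*/', '/*w*/']

Walking the string: at [6:12] → '/*q8*/'; at [15:20] → '/*w*/'.
With no groups in the pattern, `findall` gives back each whole match — 2 here.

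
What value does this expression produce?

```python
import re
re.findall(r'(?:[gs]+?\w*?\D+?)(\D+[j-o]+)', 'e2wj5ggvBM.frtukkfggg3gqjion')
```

A `+?`/`*?`/`{m,n}?` starts at its minimum and grows only as far as needed for what follows to match.
With a single group, `findall` returns only what that group captured — 2 items.

['vBM.frtukk', 'qjion']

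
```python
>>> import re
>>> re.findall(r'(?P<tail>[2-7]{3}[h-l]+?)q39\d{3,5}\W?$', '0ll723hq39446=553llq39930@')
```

The pattern matches exactly 3 of a character in [2-7], then one or more of a character in [h-l] (lazy) (captured as 'tail'); then the literal 'q39', then 3 to 5 of a digit, then optionally a non-word character; then anchored at the end.
Matches: at [14:26] match '553llq39930@', group 1 = '553ll'.
`findall` collects group 1 from the one match (1 total).

['553ll']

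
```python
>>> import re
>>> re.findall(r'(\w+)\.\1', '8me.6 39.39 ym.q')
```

['39']

`\1` is not a pattern — it's the concrete string captured by group 1, re-applied verbatim.
Walking the string: at [6:11] match '39.39', group 1 = '39'.
With a single group, `findall` returns only what that group captured — 1 item.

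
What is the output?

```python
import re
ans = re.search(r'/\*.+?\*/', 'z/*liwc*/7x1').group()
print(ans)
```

The match spans [1:9] → '/*liwc*/'.

/*liwc*/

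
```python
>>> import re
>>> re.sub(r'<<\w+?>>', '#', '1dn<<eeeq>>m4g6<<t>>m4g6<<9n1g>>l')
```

Matches: at [3:11] → '<<eeeq>>'; at [15:20] → '<<t>>'; at [24:32] → '<<9n1g>>'.
Every occurrence is swapped for '#'.

'1dn#m4g6#m4g6#l'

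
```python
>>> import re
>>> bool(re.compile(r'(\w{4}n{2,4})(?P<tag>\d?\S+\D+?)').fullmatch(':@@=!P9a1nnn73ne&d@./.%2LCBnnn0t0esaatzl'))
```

`fullmatch` succeeds only if the pattern covers the string from start to end.
Here the string isn't matched end-to-end, so the call returns None, and `bool(None)` is False.

False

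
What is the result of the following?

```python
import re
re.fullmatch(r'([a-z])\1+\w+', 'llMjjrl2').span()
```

(0, 8)

`re.fullmatch` requires the pattern to consume the entire string.
The match spans [0:8] → 'llMjjrl2'.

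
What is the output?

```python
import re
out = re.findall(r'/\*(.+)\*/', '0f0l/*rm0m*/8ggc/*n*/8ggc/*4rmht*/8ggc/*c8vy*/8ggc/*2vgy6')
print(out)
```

With a single group, `findall` returns only what that group captured — 1 item.

['rm0m*/8ggc/*n*/8ggc/*4rmht*/8ggc/*c8vy']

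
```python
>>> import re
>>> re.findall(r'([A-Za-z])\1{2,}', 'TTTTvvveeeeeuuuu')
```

['T', 'v', 'e', 'u']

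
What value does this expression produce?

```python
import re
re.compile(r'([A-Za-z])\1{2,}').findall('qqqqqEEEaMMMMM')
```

['q', 'E', 'M']

The backreference `\1` re-matches whatever the first group consumed, character for character.
Walking the string: at [0:5] match 'qqqqq', group 1 = 'q'; at [5:8] match 'EEE', group 1 = 'E'; at [9:14] match 'MMMMM', group 1 = 'M'.
`findall` collects group 1 from each match (3 total).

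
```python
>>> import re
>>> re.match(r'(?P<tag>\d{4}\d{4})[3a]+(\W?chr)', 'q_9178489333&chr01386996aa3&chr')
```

Pattern: exactly 4 of a digit, then exactly 4 of a digit (captured as 'tag'); then one or more of one of [3a]; then optionally a non-word character, then the literal 'chr' (captured).
`match` is anchored at position 0; if the pattern doesn't fit there, it returns None.
Here the pattern fails at index 0, so the call returns None.

None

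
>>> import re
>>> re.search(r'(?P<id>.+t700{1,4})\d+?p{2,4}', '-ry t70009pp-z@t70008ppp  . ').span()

(0, 24)

Pattern: one or more of any character, then the literal 't70', then 1 to 4 of the literal '0' (captured as 'id'); then one or more of a digit (lazy), then 2 to 4 of a literal 'p'.
Unlike `match`, `search` isn't anchored — it looks for the pattern anywhere in the string.
The match spans [0:24] → '-ry t70009pp-z@t70008ppp'.
Captured: group 1 = '-ry t70009pp-z@t7000'.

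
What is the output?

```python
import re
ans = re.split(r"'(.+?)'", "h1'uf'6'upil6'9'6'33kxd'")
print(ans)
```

['h1', 'uf', '6', 'upil6', '9', '6', "33kxd'"]

With a capturing group present, the delimiter's captured portion is kept in the result list.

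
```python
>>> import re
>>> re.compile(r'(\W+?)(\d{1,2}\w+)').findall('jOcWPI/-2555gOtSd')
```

The pattern matches one or more of a non-word character (lazy) (captured); then 1 to 2 of a digit, then one or more of a word character (captured).
`findall` packs the 2 group values into a tuple for every match.

[('/-', '2555gOtSd')]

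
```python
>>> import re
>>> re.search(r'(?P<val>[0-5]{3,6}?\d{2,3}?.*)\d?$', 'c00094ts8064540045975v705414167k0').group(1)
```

'00094ts8064540045975v705414167k0'

The match spans [1:33] → '00094ts8064540045975v705414167k0'.
Captured: group 1 = '00094ts8064540045975v705414167k0'.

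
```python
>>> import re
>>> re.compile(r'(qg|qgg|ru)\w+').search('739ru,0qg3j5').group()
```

'qg3j5'

The match spans [7:12] → 'qg3j5'.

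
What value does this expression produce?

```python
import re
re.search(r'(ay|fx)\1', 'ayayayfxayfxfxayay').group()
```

A backreference is literal: `\1` must see the identical characters the first group matched.
The match spans [0:4] → 'ayay'.

'ayay'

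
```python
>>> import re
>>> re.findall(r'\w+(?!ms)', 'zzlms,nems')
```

['zzlms', 'nems']

The negative lookahead/lookbehind blocks any match where the forbidden context is present.
Since nothing is captured, `findall` lists the 2 matched substrings directly.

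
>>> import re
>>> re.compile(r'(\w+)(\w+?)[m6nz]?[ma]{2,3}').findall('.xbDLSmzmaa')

The pattern matches one or more of a word character (captured); then one or more of a word character (lazy) (captured); then optionally one of [m6nz], then 2 to 3 of one of [ma].
Multiple groups make `findall` return tuples — one 2-tuple for the one match.

[('xbDLSmz', 'm')]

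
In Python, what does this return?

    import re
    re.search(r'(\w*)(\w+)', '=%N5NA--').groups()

This matches zero or more of a word character (captured); then one or more of a word character (captured).
`re.search` tries every starting position until one works.
The match spans [2:6] → 'N5NA'.
Captured: group 1 = 'N5N', group 2 = 'A'.

('N5N', 'A')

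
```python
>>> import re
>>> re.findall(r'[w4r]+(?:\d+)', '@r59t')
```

This matches one or more of one of [w4r]; then one or more of a digit (non-capturing group).
Matches: at [1:4] → 'r59'.
Since nothing is captured, `findall` lists the 1 matched substring directly.

['r59']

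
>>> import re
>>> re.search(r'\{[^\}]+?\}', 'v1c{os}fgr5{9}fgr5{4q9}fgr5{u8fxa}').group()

'{os}'

`re.search` scans for the first position where the pattern succeeds.
The match spans [3:7] → '{os}'.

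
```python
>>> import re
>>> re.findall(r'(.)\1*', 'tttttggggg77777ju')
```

A backreference is literal: `\1` must see the identical characters the first group matched.
Walking the string: at [0:5] match 'ttttt', group 1 = 't'; at [5:10] match 'ggggg', group 1 = 'g'; at [10:15] match '77777', group 1 = '7'; at [15:16] match 'j', group 1 = 'j'; at [16:17] match 'u', group 1 = 'u'.
With a single group, `findall` returns only what that group captured — 5 items.

['t', 'g', '7', 'j', 'u']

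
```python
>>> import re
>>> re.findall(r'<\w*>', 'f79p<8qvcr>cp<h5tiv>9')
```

['<8qvcr>', '<h5tiv>']

Walking the string: at [4:11] → '<8qvcr>'; at [13:20] → '<h5tiv>'.
No capturing groups, so `findall` returns the 2 full match strings.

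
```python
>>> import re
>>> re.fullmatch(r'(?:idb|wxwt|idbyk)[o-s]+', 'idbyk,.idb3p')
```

None

`re.fullmatch` requires the pattern to consume the entire string.
Here there's no way to consume every character, so the call returns None.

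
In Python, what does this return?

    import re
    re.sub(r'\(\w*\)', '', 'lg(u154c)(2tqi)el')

'lgel'

Matches: at [2:9] → '(u154c)'; at [9:15] → '(2tqi)'.
Each match is replaced by ''.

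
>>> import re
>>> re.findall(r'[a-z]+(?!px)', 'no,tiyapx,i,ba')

['no', 'tiyapx', 'i', 'ba']

The negative lookaround is zero-width — it rules out positions where the adjacent text would match, without consuming anything.
No capturing groups, so `findall` returns the 4 full match strings.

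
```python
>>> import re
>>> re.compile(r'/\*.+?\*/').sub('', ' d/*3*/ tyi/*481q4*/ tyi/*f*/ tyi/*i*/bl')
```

Because the quantifier is non-greedy, it stops expanding at the earliest point where the rest of the pattern can succeed.
Matches: at [2:7] → '/*3*/'; at [11:20] → '/*481q4*/'; at [24:29] → '/*f*/'; at [33:38] → '/*i*/'.
Each match is replaced by ''.

' d tyi tyi tyibl'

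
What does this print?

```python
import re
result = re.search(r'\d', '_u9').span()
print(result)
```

The pattern matches a digit.
The match spans [2:3] → '9'.

(2, 3)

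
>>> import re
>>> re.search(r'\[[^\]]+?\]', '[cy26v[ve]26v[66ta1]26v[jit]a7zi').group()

`re.search` scans for the first position where the pattern succeeds.
The match spans [0:10] → '[cy26v[ve]'.

'[cy26v[ve]'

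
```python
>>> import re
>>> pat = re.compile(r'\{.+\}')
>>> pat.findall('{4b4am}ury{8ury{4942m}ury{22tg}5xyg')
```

With no groups in the pattern, `findall` gives back each whole match — 1 here.

['{4b4am}ury{8ury{4942m}ury{22tg}']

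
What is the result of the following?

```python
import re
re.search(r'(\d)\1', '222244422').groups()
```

('2',)

The match spans [0:2] → '22'.
Captured: group 1 = '2'.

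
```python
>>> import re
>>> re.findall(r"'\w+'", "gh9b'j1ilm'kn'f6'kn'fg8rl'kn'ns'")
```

Walking the string: at [4:11] → "'j1ilm'"; at [13:17] → "'f6'"; at [19:26] → "'fg8rl'"; at [28:32] → "'ns'".
Since nothing is captured, `findall` lists the 4 matched substrings directly.

["'j1ilm'", "'f6'", "'fg8rl'", "'ns'"]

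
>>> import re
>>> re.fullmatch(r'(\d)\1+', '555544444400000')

None

`re.fullmatch` requires the pattern to consume the entire string.
Here there's no way to consume every character, so the call returns None.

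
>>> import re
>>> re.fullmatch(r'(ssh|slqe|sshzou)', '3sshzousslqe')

For `fullmatch`, every character of the input must be accounted for by the pattern.
Here the string isn't matched end-to-end, so the call returns None.

None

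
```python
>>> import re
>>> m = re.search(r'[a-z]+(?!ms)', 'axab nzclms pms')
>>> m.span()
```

(0, 4)

The negative lookahead/lookbehind blocks any match where the forbidden context is present.
The match spans [0:4] → 'axab'.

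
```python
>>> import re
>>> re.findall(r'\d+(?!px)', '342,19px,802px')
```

The negative lookaround is zero-width — it rules out positions where the adjacent text would match, without consuming anything.
Walking the string: at [0:3] → '342'; at [4:5] → '1'; at [9:11] → '80'.
With no groups in the pattern, `findall` gives back each whole match — 3 here.

['342', '1', '80']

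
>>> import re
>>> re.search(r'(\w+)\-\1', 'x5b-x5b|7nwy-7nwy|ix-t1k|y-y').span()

`\1` is not a pattern — it's the concrete string captured by group 1, re-applied verbatim.
The match spans [0:7] → 'x5b-x5b'.

(0, 7)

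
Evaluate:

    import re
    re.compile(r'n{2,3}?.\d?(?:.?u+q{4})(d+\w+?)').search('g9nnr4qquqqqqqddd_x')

Here nothing in the string fits, so the call returns None.

None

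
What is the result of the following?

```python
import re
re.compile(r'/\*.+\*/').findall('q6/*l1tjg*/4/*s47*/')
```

Walking the string: at [2:19] → '/*l1tjg*/4/*s47*/'.
Since nothing is captured, `findall` lists the 1 matched substring directly.

['/*l1tjg*/4/*s47*/']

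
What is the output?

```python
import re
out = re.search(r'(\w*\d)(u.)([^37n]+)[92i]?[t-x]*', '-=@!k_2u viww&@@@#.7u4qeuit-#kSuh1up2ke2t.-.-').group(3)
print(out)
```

viww&@@@#.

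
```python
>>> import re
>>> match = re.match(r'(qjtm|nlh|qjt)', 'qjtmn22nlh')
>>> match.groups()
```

`|` is ordered: at each position the engine commits to the first alternative that works.
`re.match` won't scan ahead — the pattern has to work from the very first character.
The match spans [0:4] → 'qjtm'.
Captured: group 1 = 'qjtm'.

('qjtm',)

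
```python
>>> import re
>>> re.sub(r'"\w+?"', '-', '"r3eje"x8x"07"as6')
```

Every occurrence is swapped for '-'.

'-x8x-as6'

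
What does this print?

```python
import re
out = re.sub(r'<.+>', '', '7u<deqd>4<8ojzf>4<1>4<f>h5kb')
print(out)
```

Matches: at [2:24] → '<deqd>4<8ojzf>4<1>4<f>'.
Every occurrence is swapped for ''.

7uh5kb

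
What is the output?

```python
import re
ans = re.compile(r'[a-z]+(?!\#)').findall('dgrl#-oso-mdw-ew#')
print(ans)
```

['dgr', 'oso', 'mdw', 'e']

`(?!…)`/`(?<!…)` only lets a position through if the neighbouring text does NOT match; no characters are consumed.
With no groups in the pattern, `findall` gives back each whole match — 4 here.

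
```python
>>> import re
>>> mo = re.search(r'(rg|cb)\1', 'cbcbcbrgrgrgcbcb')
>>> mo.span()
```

(0, 4)

`\1` has to match the exact text group 1 already captured.
`re.search` tries every starting position until one works.
The match spans [0:4] → 'cbcb'.
Captured: group 1 = 'cb'.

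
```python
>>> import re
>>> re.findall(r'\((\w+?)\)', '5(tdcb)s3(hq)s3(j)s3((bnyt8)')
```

['tdcb', 'hq', 'j', 'bnyt8']

Walking the string: at [1:7] match '(tdcb)', group 1 = 'tdcb'; at [9:13] match '(hq)', group 1 = 'hq'; at [15:18] match '(j)', group 1 = 'j'; at [21:28] match '(bnyt8)', group 1 = 'bnyt8'.
Because there's exactly one group, `findall` drops the full match and keeps group 1 from each hit.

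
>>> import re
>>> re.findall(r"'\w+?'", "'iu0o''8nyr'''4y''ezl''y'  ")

["'iu0o'", "'8nyr'", "'4y'", "'ezl'", "'y'"]

Scanning left to right: at [0:6] → "'iu0o'"; at [6:12] → "'8nyr'"; at [13:17] → "'4y'"; at [17:22] → "'ezl'"; at [22:25] → "'y'".
`findall` yields the raw match text (5 of them) because the pattern has no groups.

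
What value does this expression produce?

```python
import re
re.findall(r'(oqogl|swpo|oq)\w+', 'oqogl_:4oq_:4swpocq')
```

['oqogl', 'oq', 'swpo']

`|` is ordered: at each position the engine commits to the first alternative that works.
Matches: at [0:6] match 'oqogl_', group 1 = 'oqogl'; at [8:11] match 'oq_', group 1 = 'oq'; at [13:19] match 'swpocq', group 1 = 'swpo'.
With a single group, `findall` returns only what that group captured — 3 items.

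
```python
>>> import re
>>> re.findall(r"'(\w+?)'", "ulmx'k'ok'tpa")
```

Walking the string: at [4:7] match "'k'", group 1 = 'k'.
Because there's exactly one group, `findall` drops the full match and keeps group 1 from the one hit.

['k']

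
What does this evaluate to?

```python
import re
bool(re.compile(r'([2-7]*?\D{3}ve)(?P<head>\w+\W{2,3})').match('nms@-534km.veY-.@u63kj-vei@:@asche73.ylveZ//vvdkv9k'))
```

This matches zero or more of a character in [2-7] (lazy), then exactly 3 of a non-digit, then the literal 've' (captured); then one or more of a word character, then 2 to 3 of a non-word character (captured as 'head').
`re.match` won't scan ahead — the pattern has to work from the very first character.
Here the pattern fails at index 0, so the call returns None, and `bool(None)` is False.

False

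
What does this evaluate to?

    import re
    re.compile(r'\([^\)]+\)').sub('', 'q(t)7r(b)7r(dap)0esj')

'q7r7r0esj'

Each match is replaced by ''.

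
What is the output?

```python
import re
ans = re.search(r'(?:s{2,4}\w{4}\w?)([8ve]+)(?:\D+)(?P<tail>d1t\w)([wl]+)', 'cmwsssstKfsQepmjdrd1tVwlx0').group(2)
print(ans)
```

d1tV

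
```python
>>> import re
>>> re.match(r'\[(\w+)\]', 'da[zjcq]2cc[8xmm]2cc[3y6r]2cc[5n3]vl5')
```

`re.match` won't scan ahead — the pattern has to work from the very first character.
Here the pattern fails at index 0, so the call returns None.

None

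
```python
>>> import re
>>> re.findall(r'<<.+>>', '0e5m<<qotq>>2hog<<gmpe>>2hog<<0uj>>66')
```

['<<qotq>>2hog<<gmpe>>2hog<<0uj>>']

Scanning left to right: at [4:35] → '<<qotq>>2hog<<gmpe>>2hog<<0uj>>'.
No capturing groups, so `findall` returns the 1 full match string.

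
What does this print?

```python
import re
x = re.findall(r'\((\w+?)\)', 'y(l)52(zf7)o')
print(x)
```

['l', 'zf7']

Scanning left to right: at [1:4] match '(l)', group 1 = 'l'; at [6:11] match '(zf7)', group 1 = 'zf7'.
`findall` collects group 1 from each match (2 total).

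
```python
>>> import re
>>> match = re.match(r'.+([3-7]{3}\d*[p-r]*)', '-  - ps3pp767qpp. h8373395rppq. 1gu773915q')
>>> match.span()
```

The pattern matches one or more of any character; then exactly 3 of a character in [3-7], then zero or more of a digit, then zero or more of a character in [p-r] (captured).
With `match`, the pattern is implicitly anchored at the beginning.
The match spans [0:42] → '-  - ps3pp767qpp. h8373395rppq. 1gu773915q'.
Captured: group 1 = '773915q'.

(0, 42)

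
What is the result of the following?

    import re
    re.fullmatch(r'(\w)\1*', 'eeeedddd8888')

None

The backreference `\1` re-matches whatever the first group consumed, character for character.
`re.fullmatch` is like wrapping the pattern in `^…$` (in single-line mode).
Here the string isn't matched end-to-end, so the call returns None.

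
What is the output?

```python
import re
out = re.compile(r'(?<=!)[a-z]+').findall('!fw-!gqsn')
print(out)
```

['fw', 'gqsn']

The lookaround is zero-width — it requires the adjacent text to match without consuming it, so the asserted text isn't part of the match.
Matches: at [1:3] → 'fw'; at [5:9] → 'gqsn'.
No capturing groups, so `findall` returns the 2 full match strings.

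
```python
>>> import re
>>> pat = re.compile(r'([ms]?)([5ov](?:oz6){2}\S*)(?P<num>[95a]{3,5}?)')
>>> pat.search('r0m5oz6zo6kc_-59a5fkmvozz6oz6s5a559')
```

None

Pattern: optionally one of [ms] (captured); then one of [5ov], then the literal 'oz6' repeated 2 times, then zero or more of a non-whitespace character (captured); then 3 to 5 of one of [95a] (lazy) (captured as 'num').
Here nothing in the string fits, so the call returns None.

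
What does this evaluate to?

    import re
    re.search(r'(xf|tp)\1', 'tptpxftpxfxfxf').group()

'tptp'

After group 1 captures some text, `\1` only succeeds where that same text appears again.
The match spans [0:4] → 'tptp'.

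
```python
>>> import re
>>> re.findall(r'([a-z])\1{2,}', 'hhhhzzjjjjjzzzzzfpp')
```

['h', 'j', 'z']

A backreference is literal: `\1` must see the identical characters the first group matched.
Because there's exactly one group, `findall` drops the full match and keeps group 1 from each hit.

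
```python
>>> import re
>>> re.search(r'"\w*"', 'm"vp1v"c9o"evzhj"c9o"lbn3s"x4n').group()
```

'"vp1v"'

`re.search` scans for the first position where the pattern succeeds.
The match spans [1:7] → '"vp1v"'.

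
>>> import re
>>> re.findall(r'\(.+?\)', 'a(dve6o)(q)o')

The `?` after the quantifier makes it lazy — it takes as little as possible before letting the rest of the pattern try.
Walking the string: at [1:8] → '(dve6o)'; at [8:11] → '(q)'.
No capturing groups, so `findall` returns the 2 full match strings.

['(dve6o)', '(q)']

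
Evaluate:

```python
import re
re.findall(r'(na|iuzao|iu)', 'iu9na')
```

['iu', 'na']

Scanning left to right: at [0:2] match 'iu', group 1 = 'iu'; at [3:5] match 'na', group 1 = 'na'.
`findall` collects group 1 from each match (2 total).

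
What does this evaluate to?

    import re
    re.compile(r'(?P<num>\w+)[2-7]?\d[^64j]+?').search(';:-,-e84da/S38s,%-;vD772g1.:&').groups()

('e8',)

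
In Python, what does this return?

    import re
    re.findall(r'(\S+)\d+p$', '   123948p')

Pattern: one or more of a non-whitespace character (captured); then one or more of a digit, then a literal 'p'; then anchored at the end.
Walking the string: at [3:10] match '123948p', group 1 = '12394'.
Because there's exactly one group, `findall` drops the full match and keeps group 1 from the one hit.

['12394']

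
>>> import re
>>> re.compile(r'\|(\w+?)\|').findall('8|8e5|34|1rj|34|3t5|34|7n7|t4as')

['8e5', '1rj', '3t5', '7n7']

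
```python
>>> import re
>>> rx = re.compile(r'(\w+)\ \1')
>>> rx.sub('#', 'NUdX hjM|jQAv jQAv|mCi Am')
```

A backreference is literal: `\1` must see the identical characters the first group matched.
Matches: at [9:18] → 'jQAv jQAv'.
`sub` substitutes '#' at each match site.

'NUdX hjM|#|mCi Am'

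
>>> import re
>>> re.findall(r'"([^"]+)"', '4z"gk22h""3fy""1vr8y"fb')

['gk22h', '3fy', '1vr8y']

One capturing group, so `findall` returns just the captured substring from each match — 3 in all.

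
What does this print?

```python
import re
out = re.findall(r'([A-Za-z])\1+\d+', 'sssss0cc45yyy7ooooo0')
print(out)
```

['s', 'c', 'y', 'o']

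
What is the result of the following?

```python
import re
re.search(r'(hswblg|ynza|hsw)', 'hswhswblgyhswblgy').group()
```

Unlike `match`, `search` isn't anchored — it looks for the pattern anywhere in the string.
The match spans [0:3] → 'hsw'.
Captured: group 1 = 'hsw'.

'hsw'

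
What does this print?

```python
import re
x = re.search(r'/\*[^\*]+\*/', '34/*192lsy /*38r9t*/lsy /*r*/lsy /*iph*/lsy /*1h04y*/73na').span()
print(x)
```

(11, 20)

`search` walks the string left to right and returns the first match it finds.
The match spans [11:20] → '/*38r9t*/'.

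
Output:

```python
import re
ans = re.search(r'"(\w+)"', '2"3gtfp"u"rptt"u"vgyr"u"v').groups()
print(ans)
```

`re.search` scans for the first position where the pattern succeeds.
The match spans [1:8] → '"3gtfp"'.
Captured: group 1 = '3gtfp'.

('3gtfp',)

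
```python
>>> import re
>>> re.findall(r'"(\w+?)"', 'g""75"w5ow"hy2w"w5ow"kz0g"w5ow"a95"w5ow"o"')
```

With a single group, `findall` returns only what that group captured — 5 items.

['75', 'hy2w', 'kz0g', 'a95', 'o']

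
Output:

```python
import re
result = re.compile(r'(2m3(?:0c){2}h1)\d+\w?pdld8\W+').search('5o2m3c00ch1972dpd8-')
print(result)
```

Pattern: the literal '2m3', then the literal '0c' repeated 2 times, then the literal 'h1' (captured); then one or more of a digit, then optionally a word character; then the literal 'pd', then the literal 'ld8', then one or more of a non-word character.
Unlike `match`, `search` isn't anchored — it looks for the pattern anywhere in the string.
Here no position works, so the call returns None.

None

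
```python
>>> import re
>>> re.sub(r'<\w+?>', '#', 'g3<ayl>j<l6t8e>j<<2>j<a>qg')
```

'g3#j#j<#j#qg'

Matches: at [2:7] → '<ayl>'; at [8:15] → '<l6t8e>'; at [17:20] → '<2>'; at [21:24] → '<a>'.
`sub` substitutes '#' at each match site.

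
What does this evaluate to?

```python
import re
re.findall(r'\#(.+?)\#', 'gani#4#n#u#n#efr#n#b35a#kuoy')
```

['4', 'u', 'efr', 'b35a']

A non-greedy quantifier consumes as few characters as it can — just enough that the remainder of the pattern still matches from where it stops; whatever follows it matches normally.
Scanning left to right: at [4:7] match '#4#', group 1 = '4'; at [8:11] match '#u#', group 1 = 'u'; at [12:17] match '#efr#', group 1 = 'efr'; at [18:24] match '#b35a#', group 1 = 'b35a'.
`findall` collects group 1 from each match (4 total).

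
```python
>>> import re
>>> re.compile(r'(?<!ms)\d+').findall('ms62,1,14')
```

['2', '1', '14']

The negative lookahead/lookbehind blocks any match where the forbidden context is present.
Scanning left to right: at [3:4] → '2'; at [5:6] → '1'; at [7:9] → '14'.
Since nothing is captured, `findall` lists the 3 matched substrings directly.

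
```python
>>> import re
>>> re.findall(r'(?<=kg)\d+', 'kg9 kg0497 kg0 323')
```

['9', '0497', '0']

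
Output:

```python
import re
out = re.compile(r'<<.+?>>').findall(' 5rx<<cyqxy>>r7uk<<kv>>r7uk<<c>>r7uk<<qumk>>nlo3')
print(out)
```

['<<cyqxy>>', '<<kv>>', '<<c>>', '<<qumk>>']

The `?` after the quantifier makes it lazy — it takes as little as possible before letting the rest of the pattern try.
Matches: at [4:13] → '<<cyqxy>>'; at [17:23] → '<<kv>>'; at [27:32] → '<<c>>'; at [36:44] → '<<qumk>>'.
`findall` yields the raw match text (4 of them) because the pattern has no groups.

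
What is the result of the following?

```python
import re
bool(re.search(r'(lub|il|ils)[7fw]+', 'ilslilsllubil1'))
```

Here nothing in the string fits, so the call returns None, and `bool(None)` is False.

False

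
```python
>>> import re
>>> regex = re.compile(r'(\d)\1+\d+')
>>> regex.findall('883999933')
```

['8']

`\1` is not a pattern — it's the concrete string captured by group 1, re-applied verbatim.
Scanning left to right: at [0:9] match '883999933', group 1 = '8'.
`findall` collects group 1 from the one match (1 total).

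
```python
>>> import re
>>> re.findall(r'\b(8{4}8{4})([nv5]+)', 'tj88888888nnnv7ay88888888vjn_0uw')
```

With 2 capturing groups, `findall` returns a 2-tuple per match.
Nothing in the string satisfies the pattern, so the list is empty.

[]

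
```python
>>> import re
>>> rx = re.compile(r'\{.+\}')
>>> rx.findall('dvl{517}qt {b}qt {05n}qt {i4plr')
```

Matches: at [3:22] → '{517}qt {b}qt {05n}'.
With no groups in the pattern, `findall` gives back each whole match — 1 here.

['{517}qt {b}qt {05n}']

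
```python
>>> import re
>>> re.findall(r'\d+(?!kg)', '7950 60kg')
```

['7950', '6']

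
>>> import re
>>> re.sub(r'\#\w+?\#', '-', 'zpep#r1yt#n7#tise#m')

'zpep-n7-m'

Each match is replaced by '-'.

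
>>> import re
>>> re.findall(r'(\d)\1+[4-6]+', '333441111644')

['3', '1']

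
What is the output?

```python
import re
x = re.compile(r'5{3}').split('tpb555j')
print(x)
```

['tpb', 'j']

This matches exactly 3 of a literal '5'.
Each match becomes a cut point; 2 segments remain.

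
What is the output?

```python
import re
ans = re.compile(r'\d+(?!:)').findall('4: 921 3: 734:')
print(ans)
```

['921', '73']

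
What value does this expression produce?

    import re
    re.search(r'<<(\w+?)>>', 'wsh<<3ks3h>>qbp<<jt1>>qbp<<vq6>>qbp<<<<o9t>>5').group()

'<<3ks3h>>'

`re.search` tries every starting position until one works.
The match spans [3:12] → '<<3ks3h>>'.
Captured: group 1 = '3ks3h'.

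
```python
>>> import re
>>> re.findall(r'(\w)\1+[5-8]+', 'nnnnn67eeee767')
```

['n', 'e']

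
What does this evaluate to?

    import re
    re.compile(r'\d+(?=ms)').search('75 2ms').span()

(3, 4)

The lookaround is zero-width — it requires the adjacent text to match without consuming it, so the asserted text isn't part of the match.
`search` walks the string left to right and returns the first match it finds.
The match spans [3:4] → '2'.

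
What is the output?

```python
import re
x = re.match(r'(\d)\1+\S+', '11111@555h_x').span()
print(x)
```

(0, 12)

A backreference is literal: `\1` must see the identical characters the first group matched.
`re.match` won't scan ahead — the pattern has to work from the very first character.
The match spans [0:12] → '11111@555h_x'.
Captured: group 1 = '1'.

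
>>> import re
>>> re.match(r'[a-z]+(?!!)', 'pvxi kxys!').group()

'pvxi'

`match` is anchored at position 0; if the pattern doesn't fit there, it returns None.
The match spans [0:4] → 'pvxi'.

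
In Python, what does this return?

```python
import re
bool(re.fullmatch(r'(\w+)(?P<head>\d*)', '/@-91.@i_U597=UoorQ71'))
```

False

This matches one or more of a word character (captured); then zero or more of a digit (captured as 'head').
For `fullmatch`, every character of the input must be accounted for by the pattern.
Here the pattern can't cover the whole string, so the call returns None, and `bool(None)` is False.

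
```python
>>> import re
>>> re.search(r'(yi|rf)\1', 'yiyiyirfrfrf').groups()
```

('yi',)

The match spans [0:4] → 'yiyi'.
Captured: group 1 = 'yi'.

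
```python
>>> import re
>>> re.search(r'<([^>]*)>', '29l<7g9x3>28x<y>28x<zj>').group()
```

'<7g9x3>'

`search` walks the string left to right and returns the first match it finds.
The match spans [3:10] → '<7g9x3>'.
Captured: group 1 = '7g9x3'.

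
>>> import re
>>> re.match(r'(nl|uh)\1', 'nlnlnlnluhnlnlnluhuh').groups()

The backreference `\1` re-matches whatever the first group consumed, character for character.
`match` is anchored at position 0; if the pattern doesn't fit there, it returns None.
The match spans [0:4] → 'nlnl'.
Captured: group 1 = 'nl'.

('nl',)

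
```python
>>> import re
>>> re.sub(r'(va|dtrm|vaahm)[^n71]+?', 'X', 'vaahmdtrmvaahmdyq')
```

'XhmXaahmdyq'

The regex engine tests alternatives in the order written; an earlier branch that matches wins even if a later one would match more.
`sub` substitutes 'X' at each match site.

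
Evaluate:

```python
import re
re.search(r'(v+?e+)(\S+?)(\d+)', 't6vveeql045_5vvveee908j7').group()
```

'vveeql045'

A `+?`/`*?`/`{m,n}?` starts at its minimum and grows only as far as needed for what follows to match.
The match spans [2:11] → 'vveeql045'.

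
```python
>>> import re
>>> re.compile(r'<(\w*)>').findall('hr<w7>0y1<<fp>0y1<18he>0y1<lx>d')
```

Walking the string: at [2:6] match '<w7>', group 1 = 'w7'; at [10:14] match '<fp>', group 1 = 'fp'; at [17:23] match '<18he>', group 1 = '18he'; at [26:30] match '<lx>', group 1 = 'lx'.
Because there's exactly one group, `findall` drops the full match and keeps group 1 from each hit.

['w7', 'fp', '18he', 'lx']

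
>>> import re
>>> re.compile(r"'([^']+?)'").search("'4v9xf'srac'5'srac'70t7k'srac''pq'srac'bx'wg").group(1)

'4v9xf'

`re.search` scans for the first position where the pattern succeeds.
The match spans [0:7] → "'4v9xf'".
Captured: group 1 = '4v9xf'.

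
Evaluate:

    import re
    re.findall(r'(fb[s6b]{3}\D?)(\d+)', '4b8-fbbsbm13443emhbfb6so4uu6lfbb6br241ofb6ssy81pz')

[('fbbsbm', '13443'), ('fbb6br', '241'), ('fb6ssy', '81')]

The pattern matches the literal 'fb', then exactly 3 of one of [s6b], then optionally a non-digit (captured); then one or more of a digit (captured).
Walking the string: at [4:15] match 'fbbsbm13443', groups = ('fbbsbm', '13443'); at [29:38] match 'fbb6br241', groups = ('fbb6br', '241'); at [39:47] match 'fb6ssy81', groups = ('fb6ssy', '81').
With 2 capturing groups, `findall` returns a 2-tuple per match.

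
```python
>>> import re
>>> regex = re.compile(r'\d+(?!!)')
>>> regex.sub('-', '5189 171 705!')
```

The negative lookahead/lookbehind blocks any match where the forbidden context is present.
`sub` substitutes '-' at each match site.

'- - -5!'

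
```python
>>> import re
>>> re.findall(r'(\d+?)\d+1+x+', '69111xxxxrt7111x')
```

['6', '7']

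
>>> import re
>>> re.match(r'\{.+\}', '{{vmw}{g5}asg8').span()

With `match`, the pattern is implicitly anchored at the beginning.
The match spans [0:10] → '{{vmw}{g5}'.

(0, 10)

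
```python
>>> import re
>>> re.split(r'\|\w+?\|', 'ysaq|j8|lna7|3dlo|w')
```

['ysaq', 'lna7', 'w']

Matches to split on: at [4:8] → '|j8|'; at [12:18] → '|3dlo|'.
Each match becomes a cut point; 3 segments remain.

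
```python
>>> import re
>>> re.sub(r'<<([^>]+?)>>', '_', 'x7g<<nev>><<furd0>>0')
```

'x7g__0'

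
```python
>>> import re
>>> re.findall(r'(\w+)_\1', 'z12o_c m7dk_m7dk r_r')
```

The backreference `\1` re-matches whatever the first group consumed, character for character.
With a single group, `findall` returns only what that group captured — 2 items.

['m7dk', 'r']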